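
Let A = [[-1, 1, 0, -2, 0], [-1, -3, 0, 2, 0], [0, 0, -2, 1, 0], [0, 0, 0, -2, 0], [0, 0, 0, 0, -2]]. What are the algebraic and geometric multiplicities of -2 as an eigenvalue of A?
algebraic multiplicity 5, geometric multiplicity 3

The characteristic polynomial is (x + 2)^5, so the factor x + 2 appears with exponent 5: the algebraic multiplicity is 5.

rank(A + 2I) = 2, so the eigenspace has dimension 5 - 2 = 3: the geometric multiplicity is 3.

Since 3 < 5, A is not diagonalizable.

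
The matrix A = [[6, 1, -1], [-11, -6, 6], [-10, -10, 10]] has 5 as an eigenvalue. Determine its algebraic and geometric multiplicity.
The characteristic polynomial is x(x - 5)^2, so the factor x - 5 appears with exponent 2: the algebraic multiplicity is 2.

rank(A - 5I) = 2, so the eigenspace has dimension 3 - 2 = 1: the geometric multiplicity is 1.

Since 1 < 2, A is not diagonalizable.

algebraic multiplicity 2, geometric multiplicity 1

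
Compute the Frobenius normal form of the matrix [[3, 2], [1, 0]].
R = [[0, 2], [1, 3]]

The invariant factors of A (the non-unit diagonal entries of the Smith normal form of xI - A over ℚ[x]) are x^2 - 3x - 2, each dividing the next. The characteristic polynomial is their product, x^2 - 3x - 2.

The rational canonical form is the block-diagonal matrix of companion matrices C(f_i):
R = [[0, 2], [1, 3]].

Note the characteristic polynomial does not split into linear factors over ℚ, so A has no Jordan form over ℚ; the rational canonical form exists over any field.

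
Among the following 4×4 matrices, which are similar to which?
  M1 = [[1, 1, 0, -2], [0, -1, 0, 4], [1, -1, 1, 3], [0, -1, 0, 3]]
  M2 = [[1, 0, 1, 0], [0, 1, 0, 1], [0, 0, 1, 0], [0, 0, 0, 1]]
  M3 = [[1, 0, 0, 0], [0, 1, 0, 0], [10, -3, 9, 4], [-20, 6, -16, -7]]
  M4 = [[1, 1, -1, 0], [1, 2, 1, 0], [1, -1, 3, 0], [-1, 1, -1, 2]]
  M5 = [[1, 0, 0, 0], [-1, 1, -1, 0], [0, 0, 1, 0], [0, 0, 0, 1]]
3 classes: {M1, M2}, {M3, M5}, {M4}

Characteristic polynomials: χ_{M1} = (x - 1)^4, χ_{M2} = (x - 1)^4, χ_{M3} = (x - 1)^4, χ_{M4} = (x - 2)^4, χ_{M5} = (x - 1)^4.

{M1, M2}: invariant factors (x - 1)^2, (x - 1)^2.

{M3, M5}: invariant factors x - 1, x - 1, (x - 1)^2.

{M4}: invariant factors x - 2, (x - 2)^3.

Matrices are similar if and only if their invariant-factor lists agree; the partition into similarity classes is {M1, M2}, {M3, M5}, {M4}.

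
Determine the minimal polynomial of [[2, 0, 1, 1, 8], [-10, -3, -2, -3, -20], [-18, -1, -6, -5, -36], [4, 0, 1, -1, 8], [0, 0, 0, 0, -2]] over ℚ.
m_A(x) = (x + 2)^3

The characteristic polynomial factors as (x + 2)^5. The minimal polynomial is ∏(x - λ)^{k_λ} where k_λ is the size of the largest Jordan block at λ.

For λ = -2: rank(A + 2I) = 2, and the largest Jordan block has size 3 (the smallest k with rank((A + 2I)^k) = rank((A + 2I)^(k+1))).

So m_A(x) = (x + 2)^3.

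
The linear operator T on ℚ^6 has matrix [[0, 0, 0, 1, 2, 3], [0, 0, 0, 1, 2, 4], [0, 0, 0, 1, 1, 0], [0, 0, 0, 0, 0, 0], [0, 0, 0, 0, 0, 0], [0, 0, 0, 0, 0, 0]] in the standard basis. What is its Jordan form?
The characteristic polynomial is det(xI - A) = x^6, so the eigenvalues are 0 (algebraic multiplicity 6).

For λ = 0: rank(A) = 3, rank(A^2) = 0. The eigenspace has dimension 6 - 3 = 3, so there are 3 Jordan blocks; the rank sequence gives block sizes [2, 2, 2].

Assembling the blocks gives the Jordan form J above.

J = [[0, 1, 0, 0, 0, 0], [0, 0, 0, 0, 0, 0], [0, 0, 0, 1, 0, 0], [0, 0, 0, 0, 0, 0], [0, 0, 0, 0, 0, 1], [0, 0, 0, 0, 0, 0]]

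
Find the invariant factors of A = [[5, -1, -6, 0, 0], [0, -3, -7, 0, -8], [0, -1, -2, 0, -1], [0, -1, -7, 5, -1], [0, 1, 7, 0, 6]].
The Jordan structure of A has elementary divisors (x + 2)^2, (x - 5)^2, (x - 5). Arranging the block sizes at each eigenvalue in decreasing order and taking row products gives the invariant factors.

Invariant factors (smallest first, each dividing the next): x - 5, (x - 5)^2(x + 2)^2.

Check: the last factor (x - 5)^2(x + 2)^2 is the minimal polynomial, and the product (x - 5)^3(x + 2)^2 is the characteristic polynomial.

x - 5, (x - 5)^2(x + 2)^2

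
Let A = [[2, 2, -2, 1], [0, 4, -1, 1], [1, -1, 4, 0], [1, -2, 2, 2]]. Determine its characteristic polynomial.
χ_A(x) = (x - 3)^4

xI - A = [[x - 2, -2, 2, -1], [0, x - 4, 1, -1], [-1, 1, x - 4, 0], [-1, 2, -2, x - 2]].

Expanding det(xI - A) along the first row:
det(xI - A) = + (x - 2)·det([[x - 4, 1, -1], [1, x - 4, 0], [2, -2, x - 2]]) - (-2)·det([[0, 1, -1], [-1, x - 4, 0], [-1, -2, x - 2]]) + (2)·det([[0, x - 4, -1], [-1, 1, 0], [-1, 2, x - 2]]) - (-1)·det([[0, x - 4, 1], [-1, 1, x - 4], [-1, 2, -2]]).

Evaluating gives χ_A(x) = x^4 - 12x^3 + 54x^2 - 108x + 81 = (x - 3)^4.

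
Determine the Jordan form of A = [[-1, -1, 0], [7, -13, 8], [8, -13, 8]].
J = [[-2, 1, 0], [0, -2, 1], [0, 0, -2]]

The characteristic polynomial is det(xI - A) = (x + 2)^3, so the eigenvalues are -2 (algebraic multiplicity 3).

For λ = -2: rank(A + 2I) = 2, rank((A + 2I)^2) = 1, rank((A + 2I)^3) = 0. The eigenspace has dimension 3 - 2 = 1, so there is 1 Jordan block; the rank sequence gives block sizes [3].

Assembling the blocks gives the Jordan form J above.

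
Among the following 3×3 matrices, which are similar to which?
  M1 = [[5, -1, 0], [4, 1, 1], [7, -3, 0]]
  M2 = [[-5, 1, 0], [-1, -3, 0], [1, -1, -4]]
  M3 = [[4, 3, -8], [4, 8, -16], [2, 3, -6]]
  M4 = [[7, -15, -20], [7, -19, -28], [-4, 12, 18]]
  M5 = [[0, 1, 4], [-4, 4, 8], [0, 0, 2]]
Characteristic polynomials: χ_{M1} = (x - 2)^3, χ_{M2} = (x + 4)^3, χ_{M3} = (x - 2)^3, χ_{M4} = (x - 2)^3, χ_{M5} = (x - 2)^3.

{M1}: invariant factors (x - 2)^3.

{M2}: invariant factors x + 4, (x + 4)^2.

{M3, M4, M5}: invariant factors x - 2, (x - 2)^2.

Matrices are similar if and only if their invariant-factor lists agree; the partition into similarity classes is {M1}, {M2}, {M3, M4, M5}.

3 classes: {M1}, {M2}, {M3, M4, M5}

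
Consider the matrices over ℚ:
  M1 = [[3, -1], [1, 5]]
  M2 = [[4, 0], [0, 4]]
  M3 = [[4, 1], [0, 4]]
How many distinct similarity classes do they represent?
Characteristic polynomials: χ_{M1} = (x - 4)^2, χ_{M2} = (x - 4)^2, χ_{M3} = (x - 4)^2.

{M1, M3}: invariant factors (x - 4)^2.

{M2}: invariant factors x - 4, x - 4.

Matrices are similar if and only if their invariant-factor lists agree; the partition into similarity classes is {M1, M3}, {M2}.

2 classes: {M1, M3}, {M2}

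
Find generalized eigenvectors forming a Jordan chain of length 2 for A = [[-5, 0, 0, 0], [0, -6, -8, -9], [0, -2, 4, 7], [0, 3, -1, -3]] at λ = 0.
v_1 = [[0, 0, -1, 1]]^T, v_2 = [[0, -1, 3, -2]]^T

We seek v_1 ∈ ker(A^2) \ ker(A), then set v_{i+1} = A v_i.

One such chain is v_1 = [[0, 0, -1, 1]]^T, v_2 = [[0, -1, 3, -2]]^T. Check: A v_2 = [[0, 0, 0, 0]]^T = 0.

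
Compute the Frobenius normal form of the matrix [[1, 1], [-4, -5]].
The invariant factors of A (the non-unit diagonal entries of the Smith normal form of xI - A over ℚ[x]) are x^2 + 4x - 1, each dividing the next. The characteristic polynomial is their product, x^2 + 4x - 1.

The rational canonical form is the block-diagonal matrix of companion matrices C(f_i):
R = [[0, 1], [1, -4]].

Note the characteristic polynomial does not split into linear factors over ℚ, so A has no Jordan form over ℚ; the rational canonical form exists over any field.

R = [[0, 1], [1, -4]]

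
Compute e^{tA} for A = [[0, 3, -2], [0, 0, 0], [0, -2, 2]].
e^{tA} = [[1, t + e^{2*t} - 1, 1 - e^{2*t}], [0, 1, 0], [0, 1 - e^{2*t}, e^{2*t}]]

A has Jordan form J = [[0, 1, 0], [0, 0, 0], [0, 0, 2]] with A = PJP^{-1}, so e^{tA} = P e^{tJ} P^{-1}.

For a Jordan block J_k(λ), e^{tJ_k(λ)} = e^{λt} · (I + tN + t^2 N^2/2! + ... + t^{k-1} N^{k-1}/(k-1)!) where N is the nilpotent superdiagonal part.

Assembling the blocks and conjugating back gives the entries of e^{tA} as shown above.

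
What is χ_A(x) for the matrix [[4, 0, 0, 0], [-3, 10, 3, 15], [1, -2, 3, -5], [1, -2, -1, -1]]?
χ_A(x) = (x - 4)^4

xI - A = [[x - 4, 0, 0, 0], [3, x - 10, -3, -15], [-1, 2, x - 3, 5], [-1, 2, 1, x + 1]].

Expanding det(xI - A) along the first row:
det(xI - A) = + (x - 4)·det([[x - 10, -3, -15], [2, x - 3, 5], [2, 1, x + 1]]) - (0)·det([[3, -3, -15], [-1, x - 3, 5], [-1, 1, x + 1]]) + (0)·det([[3, x - 10, -15], [-1, 2, 5], [-1, 2, x + 1]]) - (0)·det([[3, x - 10, -3], [-1, 2, x - 3], [-1, 2, 1]]).

Evaluating gives χ_A(x) = x^4 - 16x^3 + 96x^2 - 256x + 256 = (x - 4)^4.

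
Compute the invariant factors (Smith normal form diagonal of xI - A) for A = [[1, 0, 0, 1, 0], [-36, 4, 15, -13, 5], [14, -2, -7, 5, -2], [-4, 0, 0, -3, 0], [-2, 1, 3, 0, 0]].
x + 1, (x + 1)^2, (x + 1)^2

The Jordan structure of A has elementary divisors (x + 1)^2, (x + 1)^2, (x + 1). Arranging the block sizes at each eigenvalue in decreasing order and taking row products gives the invariant factors.

Invariant factors (smallest first, each dividing the next): x + 1, (x + 1)^2, (x + 1)^2.

Check: the last factor (x + 1)^2 is the minimal polynomial, and the product (x + 1)^5 is the characteristic polynomial.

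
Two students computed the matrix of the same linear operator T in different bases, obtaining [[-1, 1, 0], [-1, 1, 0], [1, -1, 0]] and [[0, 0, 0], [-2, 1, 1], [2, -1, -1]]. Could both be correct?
Yes.

Two matrices over a field are similar if and only if they have the same invariant factors.

Both A and B have characteristic polynomial x^3 and minimal polynomial x^2. Computing further, both have invariant factors x, x^2. Hence A and B are similar.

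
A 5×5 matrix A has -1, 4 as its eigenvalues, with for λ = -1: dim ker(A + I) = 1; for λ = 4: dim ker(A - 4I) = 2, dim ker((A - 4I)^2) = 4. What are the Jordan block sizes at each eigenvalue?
Jordan blocks: (-1, 1), (4, 2), (4, 2)

λ = -1: successive nullity increments [1] count blocks of size ≥ k; block sizes are [1].
λ = 4: successive nullity increments [2, 2] count blocks of size ≥ k; block sizes are [2, 2].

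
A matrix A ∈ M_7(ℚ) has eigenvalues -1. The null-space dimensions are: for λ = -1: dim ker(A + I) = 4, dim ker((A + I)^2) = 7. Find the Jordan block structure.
λ = -1: successive nullity increments [4, 3] count blocks of size ≥ k; block sizes are [2, 2, 2, 1].

Jordan blocks: (-1, 2), (-1, 2), (-1, 2), (-1, 1)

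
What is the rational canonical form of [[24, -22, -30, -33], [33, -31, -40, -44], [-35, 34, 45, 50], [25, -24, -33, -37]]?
The invariant factors of A (the non-unit diagonal entries of the Smith normal form of xI - A over ℚ[x]) are (x - 3)(x - 2)(x + 2)^2, each dividing the next. The characteristic polynomial is their product, (x - 3)(x - 2)(x + 2)^2.

The rational canonical form is the block-diagonal matrix of companion matrices C(f_i):
R = [[0, 0, 0, -24], [1, 0, 0, -4], [0, 1, 0, 10], [0, 0, 1, 1]].

R = [[0, 0, 0, -24], [1, 0, 0, -4], [0, 1, 0, 10], [0, 0, 1, 1]]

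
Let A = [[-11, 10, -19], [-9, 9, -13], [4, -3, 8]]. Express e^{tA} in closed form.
e^{tA} = [[(3*t^2 - 26*t + 2)*e^{2*t}/2, t*(20 - 3*t)*e^{2*t}/2, t*(3*t - 38)*e^{2*t}/2], [t*(t - 9)*e^{2*t}, (-t^2 + 7*t + 1)*e^{2*t}, t*(t - 13)*e^{2*t}], [t*(8 - t)*e^{2*t}/2, t*(t - 6)*e^{2*t}/2, (-t^2 + 12*t + 2)*e^{2*t}/2]]

A has Jordan form J = [[2, 1, 0], [0, 2, 1], [0, 0, 2]] with A = PJP^{-1}, so e^{tA} = P e^{tJ} P^{-1}.

For a Jordan block J_k(λ), e^{tJ_k(λ)} = e^{λt} · (I + tN + t^2 N^2/2! + ... + t^{k-1} N^{k-1}/(k-1)!) where N is the nilpotent superdiagonal part.

Assembling the blocks and conjugating back gives the entries of e^{tA} as shown above.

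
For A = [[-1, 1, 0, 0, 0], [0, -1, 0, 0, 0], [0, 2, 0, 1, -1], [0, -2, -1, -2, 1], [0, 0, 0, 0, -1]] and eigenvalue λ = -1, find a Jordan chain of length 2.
We seek v_1 ∈ ker((A + I)^2) \ ker(A + I), then set v_{i+1} = (A + I) v_i.

One such chain is v_1 = [[1, 1, 1, 0, 2]]^T, v_2 = [[1, 0, 1, -1, 0]]^T. Check: (A + I) v_2 = [[0, 0, 0, 0, 0]]^T = 0.

v_1 = [[1, 1, 1, 0, 2]]^T, v_2 = [[1, 0, 1, -1, 0]]^T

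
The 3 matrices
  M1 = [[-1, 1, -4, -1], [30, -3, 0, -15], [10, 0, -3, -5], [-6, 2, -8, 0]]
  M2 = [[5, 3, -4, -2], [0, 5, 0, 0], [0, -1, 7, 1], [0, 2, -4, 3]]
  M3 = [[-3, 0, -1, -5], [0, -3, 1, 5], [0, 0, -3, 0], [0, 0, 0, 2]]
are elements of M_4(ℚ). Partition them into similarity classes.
2 classes: {M1, M3}, {M2}

Characteristic polynomials: χ_{M1} = (x - 2)(x + 3)^3, χ_{M2} = (x - 5)^4, χ_{M3} = (x - 2)(x + 3)^3.

{M1, M3}: invariant factors x + 3, (x - 2)(x + 3)^2.

{M2}: invariant factors (x - 5)^2, (x - 5)^2.

Matrices are similar if and only if their invariant-factor lists agree; the partition into similarity classes is {M1, M3}, {M2}.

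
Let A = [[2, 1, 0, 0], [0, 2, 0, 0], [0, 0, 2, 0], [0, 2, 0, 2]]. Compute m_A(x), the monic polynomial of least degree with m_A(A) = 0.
The characteristic polynomial factors as (x - 2)^4. The minimal polynomial is ∏(x - λ)^{k_λ} where k_λ is the size of the largest Jordan block at λ.

For λ = 2: rank(A - 2I) = 1, and the largest Jordan block has size 2 (the smallest k with rank((A - 2I)^k) = rank((A - 2I)^(k+1))).

So m_A(x) = (x - 2)^2.

m_A(x) = (x - 2)^2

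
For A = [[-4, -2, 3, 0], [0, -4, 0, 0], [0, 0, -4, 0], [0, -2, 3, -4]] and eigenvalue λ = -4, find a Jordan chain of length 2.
v_1 = [[0, 1, 1, 0]]^T, v_2 = [[1, 0, 0, 1]]^T

We seek v_1 ∈ ker((A + 4I)^2) \ ker(A + 4I), then set v_{i+1} = (A + 4I) v_i.

One such chain is v_1 = [[0, 1, 1, 0]]^T, v_2 = [[1, 0, 0, 1]]^T. Check: (A + 4I) v_2 = [[0, 0, 0, 0]]^T = 0.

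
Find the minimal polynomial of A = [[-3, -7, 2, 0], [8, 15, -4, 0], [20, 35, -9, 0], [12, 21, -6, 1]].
m_A(x) = (x - 1)^2

The characteristic polynomial factors as (x - 1)^4. The minimal polynomial is ∏(x - λ)^{k_λ} where k_λ is the size of the largest Jordan block at λ.

For λ = 1: rank(A - I) = 1, and the largest Jordan block has size 2 (the smallest k with rank((A - I)^k) = rank((A - I)^(k+1))).

So m_A(x) = (x - 1)^2.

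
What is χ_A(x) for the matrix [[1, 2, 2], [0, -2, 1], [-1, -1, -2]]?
χ_A(x) = (x + 1)^3

xI - A = [[x - 1, -2, -2], [0, x + 2, -1], [1, 1, x + 2]].

Expanding det(xI - A) along the first row:
det(xI - A) = + (x - 1)·det([[x + 2, -1], [1, x + 2]]) - (-2)·det([[0, -1], [1, x + 2]]) + (-2)·det([[0, x + 2], [1, 1]]).

Evaluating gives χ_A(x) = x^3 + 3x^2 + 3x + 1 = (x + 1)^3.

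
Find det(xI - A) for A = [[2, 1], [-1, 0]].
xI - A = [[x - 2, -1], [1, x]].

Expanding det(xI - A) along the first row:
det(xI - A) = + (x - 2)·det([[x]]) - (-1)·det([[1]]).

Evaluating gives χ_A(x) = x^2 - 2x + 1 = (x - 1)^2.

χ_A(x) = (x - 1)^2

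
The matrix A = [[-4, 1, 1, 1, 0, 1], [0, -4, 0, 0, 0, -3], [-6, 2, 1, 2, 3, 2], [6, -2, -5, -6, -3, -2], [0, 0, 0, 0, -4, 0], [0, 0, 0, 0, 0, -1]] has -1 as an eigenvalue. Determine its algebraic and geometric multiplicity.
The characteristic polynomial is (x + 1)^2(x + 4)^4, so the factor x + 1 appears with exponent 2: the algebraic multiplicity is 2.

rank(A + I) = 4, so the eigenspace has dimension 6 - 4 = 2: the geometric multiplicity is 2.

algebraic multiplicity 2, geometric multiplicity 2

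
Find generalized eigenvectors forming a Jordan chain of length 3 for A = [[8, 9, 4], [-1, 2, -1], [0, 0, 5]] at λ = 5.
v_1 = [[-1, 0, 1]]^T, v_2 = [[1, 0, 0]]^T, v_3 = [[3, -1, 0]]^T

We seek v_1 ∈ ker((A - 5I)^3) \ ker((A - 5I)^2), then set v_{i+1} = (A - 5I) v_i.

One such chain is v_1 = [[-1, 0, 1]]^T, v_2 = [[1, 0, 0]]^T, v_3 = [[3, -1, 0]]^T. Check: (A - 5I) v_3 = [[0, 0, 0]]^T = 0.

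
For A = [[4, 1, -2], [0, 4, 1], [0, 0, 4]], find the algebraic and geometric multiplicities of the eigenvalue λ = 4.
The characteristic polynomial is (x - 4)^3, so the factor x - 4 appears with exponent 3: the algebraic multiplicity is 3.

rank(A - 4I) = 2, so the eigenspace has dimension 3 - 2 = 1: the geometric multiplicity is 1.

Since 1 < 3, A is not diagonalizable.

algebraic multiplicity 3, geometric multiplicity 1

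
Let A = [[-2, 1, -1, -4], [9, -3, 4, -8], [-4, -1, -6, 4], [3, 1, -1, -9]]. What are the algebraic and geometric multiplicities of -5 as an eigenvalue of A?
algebraic multiplicity 4, geometric multiplicity 2

The characteristic polynomial is (x + 5)^4, so the factor x + 5 appears with exponent 4: the algebraic multiplicity is 4.

rank(A + 5I) = 2, so the eigenspace has dimension 4 - 2 = 2: the geometric multiplicity is 2.

Since 2 < 4, A is not diagonalizable.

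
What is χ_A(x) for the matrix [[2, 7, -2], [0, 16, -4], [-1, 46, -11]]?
xI - A = [[x - 2, -7, 2], [0, x - 16, 4], [1, -46, x + 11]].

Expanding det(xI - A) along the first row:
det(xI - A) = + (x - 2)·det([[x - 16, 4], [-46, x + 11]]) - (-7)·det([[0, 4], [1, x + 11]]) + (2)·det([[0, x - 16], [1, -46]]).

Evaluating gives χ_A(x) = x^3 - 7x^2 + 16x - 12 = (x - 3)(x - 2)^2.

χ_A(x) = (x - 3)(x - 2)^2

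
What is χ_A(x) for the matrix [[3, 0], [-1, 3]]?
xI - A = [[x - 3, 0], [1, x - 3]].

Expanding det(xI - A) along the first row:
det(xI - A) = + (x - 3)·det([[x - 3]]) - (0)·det([[1]]).

Evaluating gives χ_A(x) = x^2 - 6x + 9 = (x - 3)^2.

χ_A(x) = (x - 3)^2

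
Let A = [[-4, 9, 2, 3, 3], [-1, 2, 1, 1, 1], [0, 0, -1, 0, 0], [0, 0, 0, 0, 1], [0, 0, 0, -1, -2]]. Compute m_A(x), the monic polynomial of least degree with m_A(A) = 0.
The characteristic polynomial factors as (x + 1)^5. The minimal polynomial is ∏(x - λ)^{k_λ} where k_λ is the size of the largest Jordan block at λ.

For λ = -1: rank(A + I) = 3, and the largest Jordan block has size 3 (the smallest k with rank((A + I)^k) = rank((A + I)^(k+1))).

So m_A(x) = (x + 1)^3.

m_A(x) = (x + 1)^3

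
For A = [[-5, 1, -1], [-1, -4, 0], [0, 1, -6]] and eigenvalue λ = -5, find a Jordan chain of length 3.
v_1 = [[-2, -1, -1]]^T, v_2 = [[0, 1, 0]]^T, v_3 = [[1, 1, 1]]^T

We seek v_1 ∈ ker((A + 5I)^3) \ ker((A + 5I)^2), then set v_{i+1} = (A + 5I) v_i.

One such chain is v_1 = [[-2, -1, -1]]^T, v_2 = [[0, 1, 0]]^T, v_3 = [[1, 1, 1]]^T. Check: (A + 5I) v_3 = [[0, 0, 0]]^T = 0.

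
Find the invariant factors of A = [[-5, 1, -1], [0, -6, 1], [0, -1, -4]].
The Jordan structure of A has elementary divisors (x + 5)^2, (x + 5). Arranging the block sizes at each eigenvalue in decreasing order and taking row products gives the invariant factors.

Invariant factors (smallest first, each dividing the next): x + 5, (x + 5)^2.

Check: the last factor (x + 5)^2 is the minimal polynomial, and the product (x + 5)^3 is the characteristic polynomial.

x + 5, (x + 5)^2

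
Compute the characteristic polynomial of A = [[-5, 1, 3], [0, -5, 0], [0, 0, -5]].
χ_A(x) = (x + 5)^3

xI - A = [[x + 5, -1, -3], [0, x + 5, 0], [0, 0, x + 5]].

Expanding det(xI - A) along the first row:
det(xI - A) = + (x + 5)·det([[x + 5, 0], [0, x + 5]]) - (-1)·det([[0, 0], [0, x + 5]]) + (-3)·det([[0, x + 5], [0, 0]]).

Evaluating gives χ_A(x) = x^3 + 15x^2 + 75x + 125 = (x + 5)^3.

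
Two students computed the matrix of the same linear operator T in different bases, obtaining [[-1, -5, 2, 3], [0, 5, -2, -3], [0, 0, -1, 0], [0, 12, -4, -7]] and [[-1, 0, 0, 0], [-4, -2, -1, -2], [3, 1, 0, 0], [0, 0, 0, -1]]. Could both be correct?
Two matrices over a field are similar if and only if they have the same invariant factors.

Both A and B have characteristic polynomial (x + 1)^4 and minimal polynomial (x + 1)^3. Computing further, both have invariant factors x + 1, (x + 1)^3. Hence A and B are similar.

Yes.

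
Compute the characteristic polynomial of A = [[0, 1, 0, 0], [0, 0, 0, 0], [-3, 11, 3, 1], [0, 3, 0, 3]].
χ_A(x) = x^2(x - 3)^2

xI - A = [[x, -1, 0, 0], [0, x, 0, 0], [3, -11, x - 3, -1], [0, -3, 0, x - 3]].

Expanding det(xI - A) along the first row:
det(xI - A) = + (x)·det([[x, 0, 0], [-11, x - 3, -1], [-3, 0, x - 3]]) - (-1)·det([[0, 0, 0], [3, x - 3, -1], [0, 0, x - 3]]) + (0)·det([[0, x, 0], [3, -11, -1], [0, -3, x - 3]]) - (0)·det([[0, x, 0], [3, -11, x - 3], [0, -3, 0]]).

Evaluating gives χ_A(x) = x^4 - 6x^3 + 9x^2 = x^2(x - 3)^2.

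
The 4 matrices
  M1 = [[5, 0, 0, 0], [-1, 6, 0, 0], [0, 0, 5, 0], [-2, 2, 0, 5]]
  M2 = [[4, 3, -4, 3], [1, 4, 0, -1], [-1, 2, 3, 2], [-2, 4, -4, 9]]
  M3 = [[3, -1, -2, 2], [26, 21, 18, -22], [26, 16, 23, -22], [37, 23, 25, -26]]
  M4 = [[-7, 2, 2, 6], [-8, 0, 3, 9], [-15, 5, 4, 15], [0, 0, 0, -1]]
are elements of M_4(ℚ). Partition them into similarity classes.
4 classes: {M1}, {M2}, {M3}, {M4}

Characteristic polynomials: χ_{M1} = (x - 6)(x - 5)^3, χ_{M2} = (x - 5)^4, χ_{M3} = (x - 6)(x - 5)^3, χ_{M4} = (x + 1)^4.

{M1}: invariant factors x - 5, x - 5, (x - 6)(x - 5).

{M2}: invariant factors x - 5, (x - 5)^3.

{M3}: invariant factors x - 5, (x - 6)(x - 5)^2.

{M4}: invariant factors x + 1, (x + 1)^3.

Matrices are similar if and only if their invariant-factor lists agree; the partition into similarity classes is {M1}, {M2}, {M3}, {M4}.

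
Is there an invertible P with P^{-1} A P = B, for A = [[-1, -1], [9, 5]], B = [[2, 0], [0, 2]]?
No.

Both have characteristic polynomial (x - 2)^2, but the minimal polynomial of A is (x - 2)^2 while the minimal polynomial of B is x - 2. The minimal polynomial is a similarity invariant, so A and B are not similar.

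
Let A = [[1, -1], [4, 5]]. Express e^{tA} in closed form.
e^{tA} = [[(1 - 2*t)*e^{3*t}, -t*e^{3*t}], [4*t*e^{3*t}, (2*t + 1)*e^{3*t}]]

A has Jordan form J = [[3, 1], [0, 3]] with A = PJP^{-1}, so e^{tA} = P e^{tJ} P^{-1}.

For a Jordan block J_k(λ), e^{tJ_k(λ)} = e^{λt} · (I + tN + t^2 N^2/2! + ... + t^{k-1} N^{k-1}/(k-1)!) where N is the nilpotent superdiagonal part.

Assembling the blocks and conjugating back gives the entries of e^{tA} as shown above.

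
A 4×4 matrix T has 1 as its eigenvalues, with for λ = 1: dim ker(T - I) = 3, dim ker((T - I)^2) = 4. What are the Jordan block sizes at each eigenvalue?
λ = 1: successive nullity increments [3, 1] count blocks of size ≥ k; block sizes are [2, 1, 1].

Jordan blocks: (1, 2), (1, 1), (1, 1)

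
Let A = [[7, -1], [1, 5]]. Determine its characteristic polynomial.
χ_A(x) = (x - 6)^2

xI - A = [[x - 7, 1], [-1, x - 5]].

Expanding det(xI - A) along the first row:
det(xI - A) = + (x - 7)·det([[x - 5]]) - (1)·det([[-1]]).

Evaluating gives χ_A(x) = x^2 - 12x + 36 = (x - 6)^2.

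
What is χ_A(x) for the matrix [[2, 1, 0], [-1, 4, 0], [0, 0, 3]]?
χ_A(x) = (x - 3)^3

xI - A = [[x - 2, -1, 0], [1, x - 4, 0], [0, 0, x - 3]].

Expanding det(xI - A) along the first row:
det(xI - A) = + (x - 2)·det([[x - 4, 0], [0, x - 3]]) - (-1)·det([[1, 0], [0, x - 3]]) + (0)·det([[1, x - 4], [0, 0]]).

Evaluating gives χ_A(x) = x^3 - 9x^2 + 27x - 27 = (x - 3)^3.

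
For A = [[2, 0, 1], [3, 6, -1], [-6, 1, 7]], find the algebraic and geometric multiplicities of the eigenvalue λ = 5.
The characteristic polynomial is (x - 5)^3, so the factor x - 5 appears with exponent 3: the algebraic multiplicity is 3.

rank(A - 5I) = 2, so the eigenspace has dimension 3 - 2 = 1: the geometric multiplicity is 1.

Since 1 < 3, A is not diagonalizable.

algebraic multiplicity 3, geometric multiplicity 1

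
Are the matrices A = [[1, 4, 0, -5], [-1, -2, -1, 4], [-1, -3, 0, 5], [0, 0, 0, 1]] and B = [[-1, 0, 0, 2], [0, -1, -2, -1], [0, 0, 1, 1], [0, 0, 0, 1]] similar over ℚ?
Both have characteristic polynomial (x - 1)^2(x + 1)^2, but the minimal polynomial of A is (x - 1)^2(x + 1)^2 while the minimal polynomial of B is (x - 1)^2(x + 1). The minimal polynomial is a similarity invariant, so A and B are not similar.

No.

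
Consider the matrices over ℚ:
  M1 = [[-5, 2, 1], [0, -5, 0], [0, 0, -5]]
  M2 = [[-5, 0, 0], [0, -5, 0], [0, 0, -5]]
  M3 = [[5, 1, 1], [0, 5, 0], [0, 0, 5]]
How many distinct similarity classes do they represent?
3 classes: {M1}, {M2}, {M3}

Characteristic polynomials: χ_{M1} = (x + 5)^3, χ_{M2} = (x + 5)^3, χ_{M3} = (x - 5)^3.

{M1}: invariant factors x + 5, (x + 5)^2.

{M2}: invariant factors x + 5, x + 5, x + 5.

{M3}: invariant factors x - 5, (x - 5)^2.

Matrices are similar if and only if their invariant-factor lists agree; the partition into similarity classes is {M1}, {M2}, {M3}.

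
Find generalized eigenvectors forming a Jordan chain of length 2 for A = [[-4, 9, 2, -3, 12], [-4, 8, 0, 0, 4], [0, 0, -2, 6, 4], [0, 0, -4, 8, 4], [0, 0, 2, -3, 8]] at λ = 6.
v_1 = [[1, 0, 1, 1, 1]]^T, v_2 = [[1, 0, 2, 2, 1]]^T

We seek v_1 ∈ ker((A - 6I)^2) \ ker(A - 6I), then set v_{i+1} = (A - 6I) v_i.

One such chain is v_1 = [[1, 0, 1, 1, 1]]^T, v_2 = [[1, 0, 2, 2, 1]]^T. Check: (A - 6I) v_2 = [[0, 0, 0, 0, 0]]^T = 0.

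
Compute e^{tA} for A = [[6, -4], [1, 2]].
A has Jordan form J = [[4, 1], [0, 4]] with A = PJP^{-1}, so e^{tA} = P e^{tJ} P^{-1}.

For a Jordan block J_k(λ), e^{tJ_k(λ)} = e^{λt} · (I + tN + t^2 N^2/2! + ... + t^{k-1} N^{k-1}/(k-1)!) where N is the nilpotent superdiagonal part.

Assembling the blocks and conjugating back gives the entries of e^{tA} as shown above.

e^{tA} = [[(2*t + 1)*e^{4*t}, -4*t*e^{4*t}], [t*e^{4*t}, (1 - 2*t)*e^{4*t}]]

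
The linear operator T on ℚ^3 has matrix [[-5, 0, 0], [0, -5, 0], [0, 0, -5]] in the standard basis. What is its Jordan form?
The characteristic polynomial is det(xI - A) = (x + 5)^3, so the eigenvalues are -5 (algebraic multiplicity 3).

For λ = -5: rank(A + 5I) = 0. The eigenspace has dimension 3 - 0 = 3, so there are 3 Jordan blocks; the rank sequence gives block sizes [1, 1, 1].

Assembling the blocks gives the Jordan form J above.

J = [[-5, 0, 0], [0, -5, 0], [0, 0, -5]]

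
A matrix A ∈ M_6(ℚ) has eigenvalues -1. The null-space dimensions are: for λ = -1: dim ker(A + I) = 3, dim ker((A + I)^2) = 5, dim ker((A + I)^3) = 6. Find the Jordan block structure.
λ = -1: successive nullity increments [3, 2, 1] count blocks of size ≥ k; block sizes are [3, 2, 1].

Jordan blocks: (-1, 3), (-1, 2), (-1, 1)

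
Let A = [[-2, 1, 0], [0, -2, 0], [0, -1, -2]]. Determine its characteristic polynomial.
xI - A = [[x + 2, -1, 0], [0, x + 2, 0], [0, 1, x + 2]].

Expanding det(xI - A) along the first row:
det(xI - A) = + (x + 2)·det([[x + 2, 0], [1, x + 2]]) - (-1)·det([[0, 0], [0, x + 2]]) + (0)·det([[0, x + 2], [0, 1]]).

Evaluating gives χ_A(x) = x^3 + 6x^2 + 12x + 8 = (x + 2)^3.

χ_A(x) = (x + 2)^3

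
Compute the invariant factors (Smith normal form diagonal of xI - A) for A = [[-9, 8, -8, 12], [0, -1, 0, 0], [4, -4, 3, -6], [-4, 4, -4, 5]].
The Jordan structure of A has elementary divisors (x + 1), (x + 1), (x + 1), (x - 1). Arranging the block sizes at each eigenvalue in decreasing order and taking row products gives the invariant factors.

Invariant factors (smallest first, each dividing the next): x + 1, x + 1, (x - 1)(x + 1).

Check: the last factor (x - 1)(x + 1) is the minimal polynomial, and the product (x - 1)(x + 1)^3 is the characteristic polynomial.

x + 1, x + 1, (x - 1)(x + 1)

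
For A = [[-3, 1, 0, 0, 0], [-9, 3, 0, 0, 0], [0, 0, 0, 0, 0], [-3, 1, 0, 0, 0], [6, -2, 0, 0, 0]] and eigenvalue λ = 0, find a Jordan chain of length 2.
v_1 = [[0, 1, 0, 0, 0]]^T, v_2 = [[1, 3, 0, 1, -2]]^T

We seek v_1 ∈ ker(A^2) \ ker(A), then set v_{i+1} = A v_i.

One such chain is v_1 = [[0, 1, 0, 0, 0]]^T, v_2 = [[1, 3, 0, 1, -2]]^T. Check: A v_2 = [[0, 0, 0, 0, 0]]^T = 0.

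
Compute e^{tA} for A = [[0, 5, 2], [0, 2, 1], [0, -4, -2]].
e^{tA} = [[1, t*(t + 5), t*(t + 4)/2], [0, 2*t + 1, t], [0, -4*t, 1 - 2*t]]

A has Jordan form J = [[0, 1, 0], [0, 0, 1], [0, 0, 0]] with A = PJP^{-1}, so e^{tA} = P e^{tJ} P^{-1}.

For a Jordan block J_k(λ), e^{tJ_k(λ)} = e^{λt} · (I + tN + t^2 N^2/2! + ... + t^{k-1} N^{k-1}/(k-1)!) where N is the nilpotent superdiagonal part.

Assembling the blocks and conjugating back gives the entries of e^{tA} as shown above.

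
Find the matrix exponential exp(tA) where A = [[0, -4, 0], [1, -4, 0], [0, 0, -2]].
A has Jordan form J = [[-2, 1, 0], [0, -2, 0], [0, 0, -2]] with A = PJP^{-1}, so e^{tA} = P e^{tJ} P^{-1}.

For a Jordan block J_k(λ), e^{tJ_k(λ)} = e^{λt} · (I + tN + t^2 N^2/2! + ... + t^{k-1} N^{k-1}/(k-1)!) where N is the nilpotent superdiagonal part.

Assembling the blocks and conjugating back gives the entries of e^{tA} as shown above.

e^{tA} = [[(2*t + 1)*e^{-2*t}, -4*t*e^{-2*t}, 0], [t*e^{-2*t}, (1 - 2*t)*e^{-2*t}, 0], [0, 0, e^{-2*t}]]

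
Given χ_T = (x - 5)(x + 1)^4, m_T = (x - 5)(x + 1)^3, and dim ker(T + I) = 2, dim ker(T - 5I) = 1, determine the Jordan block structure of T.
Jordan blocks: (-1, 3), (-1, 1), (5, 1)

λ = -1: algebraic multiplicity 4 (exponent in χ_T), largest block size 3 (exponent in m_T), 2 blocks (geometric multiplicity). These force block sizes [3, 1].
λ = 5: algebraic multiplicity 1 (exponent in χ_T), largest block size 1 (exponent in m_T), 1 block (geometric multiplicity). This forces block sizes [1].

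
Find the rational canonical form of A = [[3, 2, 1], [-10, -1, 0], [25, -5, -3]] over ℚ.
R = [[0, 0, 24], [1, 0, 14], [0, 1, -1]]

The invariant factors of A (the non-unit diagonal entries of the Smith normal form of xI - A over ℚ[x]) are (x - 4)(x + 2)(x + 3), each dividing the next. The characteristic polynomial is their product, (x - 4)(x + 2)(x + 3).

The rational canonical form is the block-diagonal matrix of companion matrices C(f_i):
R = [[0, 0, 24], [1, 0, 14], [0, 1, -1]].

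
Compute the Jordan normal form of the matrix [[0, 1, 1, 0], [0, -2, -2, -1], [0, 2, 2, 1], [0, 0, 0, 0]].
J = [[0, 1, 0, 0], [0, 0, 0, 0], [0, 0, 0, 1], [0, 0, 0, 0]]

The characteristic polynomial is det(xI - A) = x^4, so the eigenvalues are 0 (algebraic multiplicity 4).

For λ = 0: rank(A) = 2, rank(A^2) = 0. The eigenspace has dimension 4 - 2 = 2, so there are 2 Jordan blocks; the rank sequence gives block sizes [2, 2].

Assembling the blocks gives the Jordan form J above.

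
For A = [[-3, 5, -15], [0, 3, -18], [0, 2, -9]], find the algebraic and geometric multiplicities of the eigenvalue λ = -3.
The characteristic polynomial is (x + 3)^3, so the factor x + 3 appears with exponent 3: the algebraic multiplicity is 3.

rank(A + 3I) = 1, so the eigenspace has dimension 3 - 1 = 2: the geometric multiplicity is 2.

Since 2 < 3, A is not diagonalizable.

algebraic multiplicity 3, geometric multiplicity 2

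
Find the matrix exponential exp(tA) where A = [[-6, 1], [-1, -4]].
e^{tA} = [[(1 - t)*e^{-5*t}, t*e^{-5*t}], [-t*e^{-5*t}, (t + 1)*e^{-5*t}]]

A has Jordan form J = [[-5, 1], [0, -5]] with A = PJP^{-1}, so e^{tA} = P e^{tJ} P^{-1}.

For a Jordan block J_k(λ), e^{tJ_k(λ)} = e^{λt} · (I + tN + t^2 N^2/2! + ... + t^{k-1} N^{k-1}/(k-1)!) where N is the nilpotent superdiagonal part.

Assembling the blocks and conjugating back gives the entries of e^{tA} as shown above.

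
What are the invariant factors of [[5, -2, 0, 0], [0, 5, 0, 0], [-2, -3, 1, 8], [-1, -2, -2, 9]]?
(x - 5)^2, (x - 5)^2

The Jordan structure of A has elementary divisors (x - 5)^2, (x - 5)^2. Arranging the block sizes at each eigenvalue in decreasing order and taking row products gives the invariant factors.

Invariant factors (smallest first, each dividing the next): (x - 5)^2, (x - 5)^2.

Check: the last factor (x - 5)^2 is the minimal polynomial, and the product (x - 5)^4 is the characteristic polynomial.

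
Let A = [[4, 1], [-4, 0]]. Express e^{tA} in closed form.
e^{tA} = [[(2*t + 1)*e^{2*t}, t*e^{2*t}], [-4*t*e^{2*t}, (1 - 2*t)*e^{2*t}]]

A has Jordan form J = [[2, 1], [0, 2]] with A = PJP^{-1}, so e^{tA} = P e^{tJ} P^{-1}.

For a Jordan block J_k(λ), e^{tJ_k(λ)} = e^{λt} · (I + tN + t^2 N^2/2! + ... + t^{k-1} N^{k-1}/(k-1)!) where N is the nilpotent superdiagonal part.

Assembling the blocks and conjugating back gives the entries of e^{tA} as shown above.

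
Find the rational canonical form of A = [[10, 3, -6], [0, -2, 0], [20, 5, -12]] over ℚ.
The invariant factors of A (the non-unit diagonal entries of the Smith normal form of xI - A over ℚ[x]) are x + 2, x(x + 2), each dividing the next. The characteristic polynomial is their product, x(x + 2)^2.

The rational canonical form is the block-diagonal matrix of companion matrices C(f_i):
R = [[-2, 0, 0], [0, 0, 0], [0, 1, -2]].

R = [[-2, 0, 0], [0, 0, 0], [0, 1, -2]]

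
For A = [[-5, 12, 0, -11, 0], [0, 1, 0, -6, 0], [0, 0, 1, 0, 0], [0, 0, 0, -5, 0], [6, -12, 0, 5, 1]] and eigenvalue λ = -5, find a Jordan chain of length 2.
We seek v_1 ∈ ker((A + 5I)^2) \ ker(A + 5I), then set v_{i+1} = (A + 5I) v_i.

One such chain is v_1 = [[3, 1, 0, 1, -2]]^T, v_2 = [[1, 0, 0, 0, -1]]^T. Check: (A + 5I) v_2 = [[0, 0, 0, 0, 0]]^T = 0.

v_1 = [[3, 1, 0, 1, -2]]^T, v_2 = [[1, 0, 0, 0, -1]]^T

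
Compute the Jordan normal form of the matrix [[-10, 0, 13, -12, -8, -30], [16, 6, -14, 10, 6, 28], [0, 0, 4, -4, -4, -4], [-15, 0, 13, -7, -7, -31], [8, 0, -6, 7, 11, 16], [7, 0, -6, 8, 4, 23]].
The characteristic polynomial is det(xI - A) = (x - 6)^5(x + 3), so the eigenvalues are -3 (algebraic multiplicity 1), 6 (algebraic multiplicity 5).

For λ = -3: algebraic multiplicity 1 gives one 1×1 block.

For λ = 6: rank(A - 6I) = 3, rank((A - 6I)^2) = 1. The eigenspace has dimension 6 - 3 = 3, so there are 3 Jordan blocks; the rank sequence gives block sizes [2, 2, 1].

Assembling the blocks gives the Jordan form J above.

J = [[-3, 0, 0, 0, 0, 0], [0, 6, 1, 0, 0, 0], [0, 0, 6, 0, 0, 0], [0, 0, 0, 6, 1, 0], [0, 0, 0, 0, 6, 0], [0, 0, 0, 0, 0, 6]]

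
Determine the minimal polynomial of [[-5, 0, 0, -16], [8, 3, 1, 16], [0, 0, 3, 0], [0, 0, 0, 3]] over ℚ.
m_A(x) = (x - 3)^2(x + 5)

The characteristic polynomial factors as (x - 3)^3(x + 5). The minimal polynomial is ∏(x - λ)^{k_λ} where k_λ is the size of the largest Jordan block at λ.

For λ = -5: rank(A + 5I) = 3, and the largest Jordan block has size 1 (the smallest k with rank((A + 5I)^k) = rank((A + 5I)^(k+1))).
For λ = 3: rank(A - 3I) = 2, and the largest Jordan block has size 2 (the smallest k with rank((A - 3I)^k) = rank((A - 3I)^(k+1))).

So m_A(x) = (x - 3)^2(x + 5).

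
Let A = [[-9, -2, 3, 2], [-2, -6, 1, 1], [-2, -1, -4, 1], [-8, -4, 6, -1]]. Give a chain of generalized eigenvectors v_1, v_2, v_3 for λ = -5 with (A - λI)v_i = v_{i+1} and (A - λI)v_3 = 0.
v_1 = [[0, 0, 1, 0]]^T, v_2 = [[3, 1, 1, 6]]^T, v_3 = [[1, 0, 0, 2]]^T

We seek v_1 ∈ ker((A + 5I)^3) \ ker((A + 5I)^2), then set v_{i+1} = (A + 5I) v_i.

One such chain is v_1 = [[0, 0, 1, 0]]^T, v_2 = [[3, 1, 1, 6]]^T, v_3 = [[1, 0, 0, 2]]^T. Check: (A + 5I) v_3 = [[0, 0, 0, 0]]^T = 0.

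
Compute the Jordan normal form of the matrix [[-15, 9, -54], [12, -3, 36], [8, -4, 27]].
J = [[3, 1, 0], [0, 3, 0], [0, 0, 3]]

The characteristic polynomial is det(xI - A) = (x - 3)^3, so the eigenvalues are 3 (algebraic multiplicity 3).

For λ = 3: rank(A - 3I) = 1, rank((A - 3I)^2) = 0. The eigenspace has dimension 3 - 1 = 2, so there are 2 Jordan blocks; the rank sequence gives block sizes [2, 1].

Assembling the blocks gives the Jordan form J above.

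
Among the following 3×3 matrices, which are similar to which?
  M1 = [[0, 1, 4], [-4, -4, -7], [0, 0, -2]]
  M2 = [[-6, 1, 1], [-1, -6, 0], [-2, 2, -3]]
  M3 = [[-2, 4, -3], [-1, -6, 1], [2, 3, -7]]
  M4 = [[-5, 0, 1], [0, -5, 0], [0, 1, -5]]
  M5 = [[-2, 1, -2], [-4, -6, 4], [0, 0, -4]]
Characteristic polynomials: χ_{M1} = (x + 2)^3, χ_{M2} = (x + 5)^3, χ_{M3} = (x + 5)^3, χ_{M4} = (x + 5)^3, χ_{M5} = (x + 4)^3.

{M1}: invariant factors (x + 2)^3.

{M2, M3, M4}: invariant factors (x + 5)^3.

{M5}: invariant factors x + 4, (x + 4)^2.

Matrices are similar if and only if their invariant-factor lists agree; the partition into similarity classes is {M1}, {M2, M3, M4}, {M5}.

3 classes: {M1}, {M2, M3, M4}, {M5}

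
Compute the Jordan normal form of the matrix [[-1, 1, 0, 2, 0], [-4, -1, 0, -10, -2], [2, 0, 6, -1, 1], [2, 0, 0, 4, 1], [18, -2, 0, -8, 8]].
The characteristic polynomial is det(xI - A) = (x - 6)^3(x + 1)^2, so the eigenvalues are -1 (algebraic multiplicity 2), 6 (algebraic multiplicity 3).

For λ = -1: rank(A + I) = 4, rank((A + I)^2) = 3. The eigenspace has dimension 5 - 4 = 1, so there is 1 Jordan block; the rank sequence gives block sizes [2].

For λ = 6: rank(A - 6I) = 4, rank((A - 6I)^2) = 3, rank((A - 6I)^3) = 2. The eigenspace has dimension 5 - 4 = 1, so there is 1 Jordan block; the rank sequence gives block sizes [3].

Assembling the blocks gives the Jordan form J above.

J = [[-1, 1, 0, 0, 0], [0, -1, 0, 0, 0], [0, 0, 6, 1, 0], [0, 0, 0, 6, 1], [0, 0, 0, 0, 6]]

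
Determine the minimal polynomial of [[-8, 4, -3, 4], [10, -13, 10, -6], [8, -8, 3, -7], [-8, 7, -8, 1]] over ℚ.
The characteristic polynomial factors as (x + 2)(x + 5)^3. The minimal polynomial is ∏(x - λ)^{k_λ} where k_λ is the size of the largest Jordan block at λ.

For λ = -5: rank(A + 5I) = 3, and the largest Jordan block has size 3 (the smallest k with rank((A + 5I)^k) = rank((A + 5I)^(k+1))).
For λ = -2: rank(A + 2I) = 3, and the largest Jordan block has size 1 (the smallest k with rank((A + 2I)^k) = rank((A + 2I)^(k+1))).

So m_A(x) = (x + 2)(x + 5)^3.

m_A(x) = (x + 2)(x + 5)^3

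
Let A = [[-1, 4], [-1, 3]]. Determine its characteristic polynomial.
χ_A(x) = (x - 1)^2

xI - A = [[x + 1, -4], [1, x - 3]].

Expanding det(xI - A) along the first row:
det(xI - A) = + (x + 1)·det([[x - 3]]) - (-4)·det([[1]]).

Evaluating gives χ_A(x) = x^2 - 2x + 1 = (x - 1)^2.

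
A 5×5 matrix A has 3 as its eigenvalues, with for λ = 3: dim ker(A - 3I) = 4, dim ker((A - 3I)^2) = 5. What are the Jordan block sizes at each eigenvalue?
Jordan blocks: (3, 2), (3, 1), (3, 1), (3, 1)

λ = 3: successive nullity increments [4, 1] count blocks of size ≥ k; block sizes are [2, 1, 1, 1].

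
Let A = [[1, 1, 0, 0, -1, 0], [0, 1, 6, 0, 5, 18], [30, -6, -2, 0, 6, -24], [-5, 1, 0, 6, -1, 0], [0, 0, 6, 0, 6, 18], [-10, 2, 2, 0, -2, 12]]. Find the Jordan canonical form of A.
The characteristic polynomial is det(xI - A) = (x - 6)^3(x - 4)(x - 1)^2, so the eigenvalues are 1 (algebraic multiplicity 2), 4 (algebraic multiplicity 1), 6 (algebraic multiplicity 3).

For λ = 1: rank(A - I) = 5, rank((A - I)^2) = 4. The eigenspace has dimension 6 - 5 = 1, so there is 1 Jordan block; the rank sequence gives block sizes [2].

For λ = 4: algebraic multiplicity 1 gives one 1×1 block.

For λ = 6: rank(A - 6I) = 3. The eigenspace has dimension 6 - 3 = 3, so there are 3 Jordan blocks; the rank sequence gives block sizes [1, 1, 1].

Assembling the blocks gives the Jordan form J above.

J = [[1, 1, 0, 0, 0, 0], [0, 1, 0, 0, 0, 0], [0, 0, 4, 0, 0, 0], [0, 0, 0, 6, 0, 0], [0, 0, 0, 0, 6, 0], [0, 0, 0, 0, 0, 6]]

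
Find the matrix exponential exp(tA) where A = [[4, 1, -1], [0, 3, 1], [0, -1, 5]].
e^{tA} = [[e^{4*t}, t*e^{4*t}, -t*e^{4*t}], [0, (1 - t)*e^{4*t}, t*e^{4*t}], [0, -t*e^{4*t}, (t + 1)*e^{4*t}]]

A has Jordan form J = [[4, 1, 0], [0, 4, 0], [0, 0, 4]] with A = PJP^{-1}, so e^{tA} = P e^{tJ} P^{-1}.

For a Jordan block J_k(λ), e^{tJ_k(λ)} = e^{λt} · (I + tN + t^2 N^2/2! + ... + t^{k-1} N^{k-1}/(k-1)!) where N is the nilpotent superdiagonal part.

Assembling the blocks and conjugating back gives the entries of e^{tA} as shown above.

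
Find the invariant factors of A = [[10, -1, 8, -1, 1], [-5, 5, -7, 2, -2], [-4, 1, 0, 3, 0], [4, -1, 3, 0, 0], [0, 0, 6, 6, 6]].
x - 3, (x - 6)^2(x - 3)^2

The Jordan structure of A has elementary divisors (x - 3)^2, (x - 3), (x - 6)^2. Arranging the block sizes at each eigenvalue in decreasing order and taking row products gives the invariant factors.

Invariant factors (smallest first, each dividing the next): x - 3, (x - 6)^2(x - 3)^2.

Check: the last factor (x - 6)^2(x - 3)^2 is the minimal polynomial, and the product (x - 6)^2(x - 3)^3 is the characteristic polynomial.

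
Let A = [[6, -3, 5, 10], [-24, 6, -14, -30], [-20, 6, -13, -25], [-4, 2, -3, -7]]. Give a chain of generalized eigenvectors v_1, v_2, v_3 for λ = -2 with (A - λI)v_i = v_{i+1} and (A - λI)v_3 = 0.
v_1 = [[1, -2, -3, 0]]^T, v_2 = [[-1, 2, 1, 1]]^T, v_3 = [[1, -4, -4, 0]]^T

We seek v_1 ∈ ker((A + 2I)^3) \ ker((A + 2I)^2), then set v_{i+1} = (A + 2I) v_i.

One such chain is v_1 = [[1, -2, -3, 0]]^T, v_2 = [[-1, 2, 1, 1]]^T, v_3 = [[1, -4, -4, 0]]^T. Check: (A + 2I) v_3 = [[0, 0, 0, 0]]^T = 0.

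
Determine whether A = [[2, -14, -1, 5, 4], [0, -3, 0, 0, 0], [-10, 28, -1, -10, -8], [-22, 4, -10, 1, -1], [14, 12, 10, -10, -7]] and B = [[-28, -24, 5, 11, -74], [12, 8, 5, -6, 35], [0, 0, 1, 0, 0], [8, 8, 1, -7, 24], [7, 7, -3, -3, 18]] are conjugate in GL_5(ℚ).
No.

Both have characteristic polynomial (x - 1)^2(x + 3)^2(x + 4), but the minimal polynomial of A is (x - 1)^2(x + 3)(x + 4) while the minimal polynomial of B is (x - 1)^2(x + 3)^2(x + 4). The minimal polynomial is a similarity invariant, so A and B are not similar.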